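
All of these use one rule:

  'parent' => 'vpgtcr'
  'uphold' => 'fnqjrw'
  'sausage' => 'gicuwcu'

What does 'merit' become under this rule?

vktgo

Two steps: reverse the string, then apply a Caesar shift of +2.
On merit: reverse → tirem; then shift: t+2=v, i+2=k, r+2=t, e+2=g, m+2=o.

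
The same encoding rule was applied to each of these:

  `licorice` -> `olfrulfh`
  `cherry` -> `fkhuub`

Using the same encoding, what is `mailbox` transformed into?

pdloera

Every letter moves 3 places later in the alphabet, wrapping around z→a.
For mailbox: m+3=p, a+3=d, i+3=l, l+3=o, b+3=e, o+3=r, x+3=a.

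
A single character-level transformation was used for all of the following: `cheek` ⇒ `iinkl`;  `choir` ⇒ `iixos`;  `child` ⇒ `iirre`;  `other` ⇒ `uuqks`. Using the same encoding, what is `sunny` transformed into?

yvwtz

Shifts by position in cheek: pos 0: c→i (+6), pos 1: h→i (+1), pos 2: e→n (+9), pos 3: e→k (+6), pos 4: k→l (+1) — repeating every 3. It's a Vigenère-style cipher with numeric key [6,1,9]: position i shifts by key[i mod 3].
On sunny: s+6=y, u+1=v, n+9=w, n+6=t, y+1=z.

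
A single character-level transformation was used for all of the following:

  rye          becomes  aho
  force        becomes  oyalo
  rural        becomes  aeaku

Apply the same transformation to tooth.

cyycq

Vowels shift forward by 10 and consonants shift forward by 9.
For tooth: t(cons)+9=c, o(vowel)+10=y, o(vowel)+10=y, t(cons)+9=c, h(cons)+9=q.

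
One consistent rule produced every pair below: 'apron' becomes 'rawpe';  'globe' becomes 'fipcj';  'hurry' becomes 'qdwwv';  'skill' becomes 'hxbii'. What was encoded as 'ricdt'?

a(0)→r(17) and p(15)→a(0) fit y≡11x+17 (mod 26); the inverse of 11 mod 26 is 19. This is an affine cipher: with a=0,…,z=25, each position x becomes (11x+17) mod 26.
Undoing it on ricdt: r(17)→19·(17−17)≡0=a; i(8)→19·(8−17)≡11=l; c(2)→19·(2−17)≡1=b; d(3)→19·(3−17)≡20=u; t(19)→19·(19−17)≡12=m (all mod 26).

album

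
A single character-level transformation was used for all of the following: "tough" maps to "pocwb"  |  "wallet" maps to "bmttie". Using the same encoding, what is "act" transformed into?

bki

The output letters match the input read backwards, each shifted +8: tough reversed is hguot. Two steps: reverse the string, then apply a Caesar shift of +8.
Applying it to act: reverse → tca; then shift: t+8=b, c+8=k, a+8=i.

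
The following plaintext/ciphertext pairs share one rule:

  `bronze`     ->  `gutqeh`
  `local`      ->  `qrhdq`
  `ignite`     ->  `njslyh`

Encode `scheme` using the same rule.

xfmhrh

A repeating key of period 2 is used — shifts +5, +3 over and over.
On scheme: s+5=x, c+3=f, h+5=m, e+3=h, m+5=r, e+3=h.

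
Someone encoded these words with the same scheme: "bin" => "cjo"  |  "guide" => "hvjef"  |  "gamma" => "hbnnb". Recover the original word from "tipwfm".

shovel

Every letter moves 1 place later in the alphabet, wrapping around z→a.
Undoing it on tipwfm: t−1=s, i−1=h, p−1=o, w−1=v, f−1=e, m−1=l.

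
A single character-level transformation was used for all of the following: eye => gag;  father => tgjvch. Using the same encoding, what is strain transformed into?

pkctvu

The output letters match the input read backwards, each shifted +2: eye reversed is eye. The word is reversed, then every letter is shifted forward by 2.
On strain: reverse → niarts; then shift: n+2=p, i+2=k, a+2=c, r+2=t, t+2=v, s+2=u.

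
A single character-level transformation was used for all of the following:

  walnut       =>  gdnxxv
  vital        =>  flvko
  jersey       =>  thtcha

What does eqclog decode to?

unable

A repeating key of period 3 is used — shifts +10, +3, +2 over and over.
Decoding eqclog: e−10=u, q−3=n, c−2=a, l−10=b, o−3=l, g−2=e.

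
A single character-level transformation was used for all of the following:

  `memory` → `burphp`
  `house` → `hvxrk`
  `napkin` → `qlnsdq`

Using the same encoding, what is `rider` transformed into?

The output letters match the input read backwards, each shifted +3: memory reversed is yromem. Read the word backwards and shift each letter +3.
Applying it to rider: reverse → redir; then shift: r+3=u, e+3=h, d+3=g, i+3=l, r+3=u.

uhglu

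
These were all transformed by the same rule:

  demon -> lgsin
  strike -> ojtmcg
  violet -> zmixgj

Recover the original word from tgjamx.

This is an affine cipher: with a=0,…,z=25, each position x becomes (21x+0) mod 26.
Decoding tgjamx: t(19)→5·(19−0)≡17=r; g(6)→5·(6−0)≡4=e; j(9)→5·(9−0)≡19=t; a(0)→5·(0−0)≡0=a; m(12)→5·(12−0)≡8=i; x(23)→5·(23−0)≡11=l (all mod 26).

retail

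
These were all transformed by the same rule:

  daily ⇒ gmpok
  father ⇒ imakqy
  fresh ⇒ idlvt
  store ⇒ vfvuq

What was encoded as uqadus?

retail

Shifts by position in daily: pos 0: d→g (+3), pos 1: a→m (+12), pos 2: i→p (+7), pos 3: l→o (+3), pos 4: y→k (+12) — repeating every 3. A repeating key of period 3 is used — shifts +3, +12, +7 over and over.
Decoding uqadus: u−3=r, q−12=e, a−7=t, d−3=a, u−12=i, s−7=l.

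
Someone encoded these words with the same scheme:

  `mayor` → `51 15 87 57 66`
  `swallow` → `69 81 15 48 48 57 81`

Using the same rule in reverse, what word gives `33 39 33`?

gig

m(#13)→51 and a(#1)→15: differences scale by 3, so n = 3·pos + 12. With a=1..z=26, the number is 3·pos + 12.
Undoing it on 33 39 33: 33→(33−12)÷3=7=g, 39→(39−12)÷3=9=i, 33→(33−12)÷3=7=g.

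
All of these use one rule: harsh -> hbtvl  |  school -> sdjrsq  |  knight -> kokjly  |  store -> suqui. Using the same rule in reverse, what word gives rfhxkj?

Letter i (0-indexed) is shifted by i+0, so successive shifts are 0, 1, 2, ….
Reversing it on rfhxkj: r−0=r, f−1=e, h−2=f, x−3=u, k−4=g, j−5=e.

refuge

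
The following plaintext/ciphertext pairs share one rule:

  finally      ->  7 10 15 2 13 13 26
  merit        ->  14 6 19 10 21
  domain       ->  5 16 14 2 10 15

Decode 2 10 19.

f is letter #6 and maps to 7: an offset of 1. The number is (letter's place in the alphabet, a=1) + 1.
Undoing it on 2 10 19: 2→(2−1)÷1=1=a, 10→(10−1)÷1=9=i, 19→(19−1)÷1=18=r.

air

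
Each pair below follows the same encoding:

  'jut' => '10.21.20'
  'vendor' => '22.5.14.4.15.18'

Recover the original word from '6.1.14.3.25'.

j is letter #10 and maps to 10: an offset of 0. Each letter is replaced by its alphabet position (a=1, b=2, …, z=26).
Undoing it on 6.1.14.3.25: 6=f, 1=a, 14=n, 3=c, 25=y.

fancy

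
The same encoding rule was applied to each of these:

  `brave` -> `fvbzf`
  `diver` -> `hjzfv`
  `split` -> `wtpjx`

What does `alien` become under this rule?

The shift depends on letter class: consonant b→f is +4, but vowel a→b is +1. Two shifts are in play — +1 for a/e/i/o/u, +4 for every other letter.
For alien: a(vowel)+1=b, l(cons)+4=p, i(vowel)+1=j, e(vowel)+1=f, n(cons)+4=r.

bpjfr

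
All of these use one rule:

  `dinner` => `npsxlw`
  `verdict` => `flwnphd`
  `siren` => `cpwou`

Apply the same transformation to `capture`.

mhudbwo

It's a Vigenère-style cipher with numeric key [10,7,5]: position i shifts by key[i mod 3].
On capture: c+10=m, a+7=h, p+5=u, t+10=d, u+7=b, r+5=w, e+10=o.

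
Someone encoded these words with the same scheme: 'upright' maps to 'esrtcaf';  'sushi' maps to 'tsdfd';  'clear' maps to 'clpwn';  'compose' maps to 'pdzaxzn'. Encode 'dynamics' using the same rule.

Two steps: reverse the string, then apply a Caesar shift of +11.
On dynamics: reverse → scimanyd; then shift: s+11=d, c+11=n, i+11=t, m+11=x, a+11=l, n+11=y, y+11=j, d+11=o.

dntxlyjo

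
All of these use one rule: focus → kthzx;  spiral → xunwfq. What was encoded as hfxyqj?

Compare letters: f→k is +5, o→t is +5, c→h is +5 — a constant shift. It's a constant shift of +5 (ROT5).
Undoing it on hfxyqj: h−5=c, f−5=a, x−5=s, y−5=t, q−5=l, j−5=e.

castle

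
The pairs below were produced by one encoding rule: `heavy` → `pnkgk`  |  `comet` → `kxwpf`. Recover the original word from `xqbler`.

In heavy: h→p is +8, e→n is +9, a→k is +10, v→g is +11 — the shift increases by 1 each position. Each letter shifts forward by (position + 8), i.e. 8, 9, 10, … — the shift grows by one for each successive letter.
Reversing it on xqbler: x−8=p, q−9=h, b−10=r, l−11=a, e−12=s, r−13=e.

phrase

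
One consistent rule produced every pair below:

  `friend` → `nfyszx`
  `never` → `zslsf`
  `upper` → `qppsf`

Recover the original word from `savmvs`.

f(5)→n(13) and r(17)→f(5) fit y≡21x+12 (mod 26); the inverse of 21 mod 26 is 5. Each letter's alphabet position (a=0..z=25) is mapped through 21·x+12 mod 26 — an affine cipher.
Decoding savmvs: s(18)→5·(18−12)≡4=e; a(0)→5·(0−12)≡18=s; v(21)→5·(21−12)≡19=t; m(12)→5·(12−12)≡0=a; v(21)→5·(21−12)≡19=t; s(18)→5·(18−12)≡4=e (all mod 26).

estate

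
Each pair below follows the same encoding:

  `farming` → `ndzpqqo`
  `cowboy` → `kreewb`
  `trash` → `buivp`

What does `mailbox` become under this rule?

udqojrf

It's a Vigenère-style cipher with numeric key [8,3]: position i shifts by key[i mod 2].
Applying it to mailbox: m+8=u, a+3=d, i+8=q, l+3=o, b+8=j, o+3=r, x+8=f.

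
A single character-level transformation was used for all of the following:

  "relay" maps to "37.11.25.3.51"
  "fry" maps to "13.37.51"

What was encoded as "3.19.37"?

air

r(#18)→37 and e(#5)→11: differences scale by 2, so n = 2·pos + 1. With a=1..z=26, the number is 2·pos + 1.
Decoding 3.19.37: 3→(3−1)÷2=1=a, 19→(19−1)÷2=9=i, 37→(37−1)÷2=18=r.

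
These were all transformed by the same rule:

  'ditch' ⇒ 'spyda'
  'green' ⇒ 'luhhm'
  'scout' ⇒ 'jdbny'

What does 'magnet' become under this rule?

Treating letters as 0–25, the rule is x ↦ 15x + 25 (mod 26).
On magnet: m(12)→15·12+25≡23=x; a(0)→15·0+25≡25=z; g(6)→15·6+25≡11=l; n(13)→15·13+25≡12=m; e(4)→15·4+25≡7=h; t(19)→15·19+25≡24=y (all mod 26).

xzlmhy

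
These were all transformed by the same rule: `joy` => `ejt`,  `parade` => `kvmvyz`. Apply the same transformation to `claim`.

Compare letters: j→e is +21, o→j is +21, y→t is +21 — a constant shift. Every letter moves 21 places later in the alphabet, wrapping around z→a.
On claim: c+21=x, l+21=g, a+21=v, i+21=d, m+21=h.

xgvdh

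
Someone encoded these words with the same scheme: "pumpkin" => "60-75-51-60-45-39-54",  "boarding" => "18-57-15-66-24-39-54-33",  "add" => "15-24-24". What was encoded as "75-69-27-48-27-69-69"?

Each letter becomes 3×(its alphabet position, a=1..z=26) + 12.
Decoding 75-69-27-48-27-69-69: 75→(75−12)÷3=21=u, 69→(69−12)÷3=19=s, 27→(27−12)÷3=5=e, 48→(48−12)÷3=12=l, 27→(27−12)÷3=5=e, 69→(69−12)÷3=19=s, 69→(69−12)÷3=19=s.

useless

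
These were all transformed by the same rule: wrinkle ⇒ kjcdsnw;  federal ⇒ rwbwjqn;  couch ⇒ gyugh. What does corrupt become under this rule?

This is an affine cipher: with a=0,…,z=25, each position x becomes (21x+16) mod 26.
Applying it to corrupt: c(2)→21·2+16≡6=g; o(14)→21·14+16≡24=y; r(17)→21·17+16≡9=j; r(17)→21·17+16≡9=j; u(20)→21·20+16≡20=u; p(15)→21·15+16≡19=t; t(19)→21·19+16≡25=z (all mod 26).

gyjjutz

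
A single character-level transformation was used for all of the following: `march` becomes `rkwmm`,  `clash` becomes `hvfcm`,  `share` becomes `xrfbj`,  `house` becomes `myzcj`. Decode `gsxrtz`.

Shifts by position in march: pos 0: m→r (+5), pos 1: a→k (+10), pos 2: r→w (+5), pos 3: c→m (+10) — repeating every 2. The shifts repeat in a cycle of length 2: positions 0,1,… shift by +5, +10, then the pattern repeats.
Undoing it on gsxrtz: g−5=b, s−10=i, x−5=s, r−10=h, t−5=o, z−10=p.

bishop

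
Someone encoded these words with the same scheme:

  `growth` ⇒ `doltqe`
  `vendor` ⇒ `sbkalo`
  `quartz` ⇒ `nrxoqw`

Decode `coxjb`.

frame

Compare letters: g→d is +23, r→o is +23, o→l is +23 — a constant shift. Every letter moves 23 places later in the alphabet, wrapping around z→a.
Decoding coxjb: c−23=f, o−23=r, x−23=a, j−23=m, b−23=e.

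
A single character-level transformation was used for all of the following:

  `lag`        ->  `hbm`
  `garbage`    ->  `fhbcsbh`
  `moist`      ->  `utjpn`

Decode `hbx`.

Two steps: reverse the string, then apply a Caesar shift of +1.
Decoding hbx: shift back: h−1=g, b−1=a, x−1=w → gaw; then reverse → wag.

wag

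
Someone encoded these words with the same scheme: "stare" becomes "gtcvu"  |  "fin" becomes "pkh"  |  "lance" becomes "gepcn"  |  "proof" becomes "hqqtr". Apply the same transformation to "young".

The output letters match the input read backwards, each shifted +2: stare reversed is erats. Read the word backwards and shift each letter +2.
On young: reverse → gnuoy; then shift: g+2=i, n+2=p, u+2=w, o+2=q, y+2=a.

ipwqa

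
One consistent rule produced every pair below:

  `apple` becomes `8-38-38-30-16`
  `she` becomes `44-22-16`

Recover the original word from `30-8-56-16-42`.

Each letter becomes 2×(its alphabet position, a=1..z=26) + 6.
Decoding 30-8-56-16-42: 30→(30−6)÷2=12=l, 8→(8−6)÷2=1=a, 56→(56−6)÷2=25=y, 16→(16−6)÷2=5=e, 42→(42−6)÷2=18=r.

layer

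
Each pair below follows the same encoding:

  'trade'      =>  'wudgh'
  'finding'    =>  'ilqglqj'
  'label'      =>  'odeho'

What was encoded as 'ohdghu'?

leader

Compare letters: t→w is +3, r→u is +3, a→d is +3 — a constant shift. Every letter moves 3 places later in the alphabet, wrapping around z→a.
Reversing it on ohdghu: o−3=l, h−3=e, d−3=a, g−3=d, h−3=e, u−3=r.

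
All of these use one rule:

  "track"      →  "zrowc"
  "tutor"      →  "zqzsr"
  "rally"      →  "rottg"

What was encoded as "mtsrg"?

Each letter's alphabet position (a=0..z=25) is mapped through 17·x+14 mod 26 — an affine cipher.
Reversing it on mtsrg: m(12)→23·(12−14)≡6=g; t(19)→23·(19−14)≡11=l; s(18)→23·(18−14)≡14=o; r(17)→23·(17−14)≡17=r; g(6)→23·(6−14)≡24=y (all mod 26).

glory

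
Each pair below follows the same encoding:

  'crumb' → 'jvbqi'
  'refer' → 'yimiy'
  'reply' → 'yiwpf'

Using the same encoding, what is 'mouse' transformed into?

Shifts by position in crumb: pos 0: c→j (+7), pos 1: r→v (+4), pos 2: u→b (+7), pos 3: m→q (+4) — repeating every 2. The shifts repeat in a cycle of length 2: positions 0,1,… shift by +7, +4, then the pattern repeats.
On mouse: m+7=t, o+4=s, u+7=b, s+4=w, e+7=l.

tsbwl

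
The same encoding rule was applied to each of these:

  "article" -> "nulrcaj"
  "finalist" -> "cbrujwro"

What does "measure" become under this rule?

nadbjnv

Read the word backwards and shift each letter +9.
For measure: reverse → erusaem; then shift: e+9=n, r+9=a, u+9=d, s+9=b, a+9=j, e+9=n, m+9=v.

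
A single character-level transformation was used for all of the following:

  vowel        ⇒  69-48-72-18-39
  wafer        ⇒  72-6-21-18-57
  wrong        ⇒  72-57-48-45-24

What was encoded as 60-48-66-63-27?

v(#22)→69 and o(#15)→48: differences scale by 3, so n = 3·pos + 3. With a=1..z=26, the number is 3·pos + 3.
Reversing it on 60-48-66-63-27: 60→(60−3)÷3=19=s, 48→(48−3)÷3=15=o, 66→(66−3)÷3=21=u, 63→(63−3)÷3=20=t, 27→(27−3)÷3=8=h.

south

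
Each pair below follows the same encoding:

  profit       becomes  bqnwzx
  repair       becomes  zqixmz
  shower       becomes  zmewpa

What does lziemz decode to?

The output letters match the input read backwards, each shifted +8: profit reversed is tiforp. Read the word backwards and shift each letter +8.
Undoing it on lziemz: shift back: l−8=d, z−8=r, i−8=a, e−8=w, m−8=e, z−8=r → drawer; then reverse → reward.

reward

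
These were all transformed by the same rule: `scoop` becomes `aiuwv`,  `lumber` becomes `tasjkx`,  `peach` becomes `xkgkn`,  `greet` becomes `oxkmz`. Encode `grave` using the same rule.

Shifts by position in scoop: pos 0: s→a (+8), pos 1: c→i (+6), pos 2: o→u (+6), pos 3: o→w (+8), pos 4: p→v (+6) — repeating every 3. It's a Vigenère-style cipher with numeric key [8,6,6]: position i shifts by key[i mod 3].
For grave: g+8=o, r+6=x, a+6=g, v+8=d, e+6=k.

oxgdk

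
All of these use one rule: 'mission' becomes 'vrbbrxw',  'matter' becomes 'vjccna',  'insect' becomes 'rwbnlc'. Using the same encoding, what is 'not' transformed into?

wxc

Every letter moves 9 places later in the alphabet, wrapping around z→a.
On not: n+9=w, o+9=x, t+9=c.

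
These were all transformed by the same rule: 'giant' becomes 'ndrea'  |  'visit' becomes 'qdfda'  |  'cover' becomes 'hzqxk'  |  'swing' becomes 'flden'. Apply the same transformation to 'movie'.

jzqdx

g(6)→n(13) and i(8)→d(3) fit y≡21x+17 (mod 26); the inverse of 21 mod 26 is 5. Each letter's alphabet position (a=0..z=25) is mapped through 21·x+17 mod 26 — an affine cipher.
For movie: m(12)→21·12+17≡9=j; o(14)→21·14+17≡25=z; v(21)→21·21+17≡16=q; i(8)→21·8+17≡3=d; e(4)→21·4+17≡23=x (all mod 26).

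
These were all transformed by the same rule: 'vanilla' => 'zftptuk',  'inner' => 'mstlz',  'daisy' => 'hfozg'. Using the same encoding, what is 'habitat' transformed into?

lfhpbjd

In vanilla: v→z is +4, a→f is +5, n→t is +6, i→p is +7 — the shift increases by 1 each position. Letter i (0-indexed) is shifted by i+4, so successive shifts are 4, 5, 6, ….
For habitat: h+4=l, a+5=f, b+6=h, i+7=p, t+8=b, a+9=j, t+10=d.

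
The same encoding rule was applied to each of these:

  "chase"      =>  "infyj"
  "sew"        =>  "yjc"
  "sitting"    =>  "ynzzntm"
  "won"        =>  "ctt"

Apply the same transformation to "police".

The shift depends on letter class: consonant c→i is +6, but vowel a→f is +5. The rule splits by letter class: vowels +5, consonants +6.
Applying it to police: p(cons)+6=v, o(vowel)+5=t, l(cons)+6=r, i(vowel)+5=n, c(cons)+6=i, e(vowel)+5=j.

vtrnij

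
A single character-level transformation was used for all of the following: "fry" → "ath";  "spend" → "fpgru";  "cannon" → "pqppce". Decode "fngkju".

The output letters match the input read backwards, each shifted +2: fry reversed is yrf. Two steps: reverse the string, then apply a Caesar shift of +2.
Undoing it on fngkju: shift back: f−2=d, n−2=l, g−2=e, k−2=i, j−2=h, u−2=s → dleihs; then reverse → shield.

shield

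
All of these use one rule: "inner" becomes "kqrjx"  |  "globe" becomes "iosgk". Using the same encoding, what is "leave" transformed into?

nheak

In inner: i→k is +2, n→q is +3, n→r is +4, e→j is +5 — the shift increases by 1 each position. Letter i (0-indexed) is shifted by i+2, so successive shifts are 2, 3, 4, ….
For leave: l+2=n, e+3=h, a+4=e, v+5=a, e+6=k.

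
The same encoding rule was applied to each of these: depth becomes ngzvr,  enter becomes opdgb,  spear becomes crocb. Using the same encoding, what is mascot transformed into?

Shifts by position in depth: pos 0: d→n (+10), pos 1: e→g (+2), pos 2: p→z (+10), pos 3: t→v (+2) — repeating every 2. The shifts repeat in a cycle of length 2: positions 0,1,… shift by +10, +2, then the pattern repeats.
For mascot: m+10=w, a+2=c, s+10=c, c+2=e, o+10=y, t+2=v.

wcceyv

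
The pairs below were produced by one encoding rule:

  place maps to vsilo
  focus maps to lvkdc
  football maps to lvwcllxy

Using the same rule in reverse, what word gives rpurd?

In place: p→v is +6, l→s is +7, a→i is +8, c→l is +9 — the shift increases by 1 each position. Each letter shifts forward by (position + 6), i.e. 6, 7, 8, … — the shift grows by one for each successive letter.
Undoing it on rpurd: r−6=l, p−7=i, u−8=m, r−9=i, d−10=t.

limit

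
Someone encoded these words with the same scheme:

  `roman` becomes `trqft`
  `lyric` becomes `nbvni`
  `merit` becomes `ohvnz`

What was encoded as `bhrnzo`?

zenith

In roman: r→t is +2, o→r is +3, m→q is +4, a→f is +5 — the shift increases by 1 each position. The shift increases by 1 at each position, starting from +2: 2, 3, 4, ….
Decoding bhrnzo: b−2=z, h−3=e, r−4=n, n−5=i, z−6=t, o−7=h.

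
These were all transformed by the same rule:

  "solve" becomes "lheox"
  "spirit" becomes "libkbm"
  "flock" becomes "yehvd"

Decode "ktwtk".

Every letter moves 19 places later in the alphabet, wrapping around z→a.
Decoding ktwtk: k−19=r, t−19=a, w−19=d, t−19=a, k−19=r.

radar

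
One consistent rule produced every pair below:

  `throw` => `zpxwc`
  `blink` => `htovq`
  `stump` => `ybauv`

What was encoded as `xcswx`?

rumor

The shifts repeat in a cycle of length 2: positions 0,1,… shift by +6, +8, then the pattern repeats.
Reversing it on xcswx: x−6=r, c−8=u, s−6=m, w−8=o, x−6=r.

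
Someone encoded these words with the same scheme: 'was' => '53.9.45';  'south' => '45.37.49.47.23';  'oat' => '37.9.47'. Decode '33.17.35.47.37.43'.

w(#23)→53 and a(#1)→9: differences scale by 2, so n = 2·pos + 7. With a=1..z=26, the number is 2·pos + 7.
Reversing it on 33.17.35.47.37.43: 33→(33−7)÷2=13=m, 17→(17−7)÷2=5=e, 35→(35−7)÷2=14=n, 47→(47−7)÷2=20=t, 37→(37−7)÷2=15=o, 43→(43−7)÷2=18=r.

mentor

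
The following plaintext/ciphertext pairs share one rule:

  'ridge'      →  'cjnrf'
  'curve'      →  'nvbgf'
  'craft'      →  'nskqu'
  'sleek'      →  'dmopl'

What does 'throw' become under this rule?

eibzx

The shifts repeat in a cycle of length 3: positions 0,1,… shift by +11, +1, +10, then the pattern repeats.
For throw: t+11=e, h+1=i, r+10=b, o+11=z, w+1=x.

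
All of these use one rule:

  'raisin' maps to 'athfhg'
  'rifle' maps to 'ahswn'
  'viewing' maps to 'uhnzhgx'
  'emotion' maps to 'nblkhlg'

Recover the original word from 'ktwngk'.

r(17)→a(0) and a(0)→t(19) fit y≡5x+19 (mod 26); the inverse of 5 mod 26 is 21. This is an affine cipher: with a=0,…,z=25, each position x becomes (5x+19) mod 26.
Undoing it on ktwngk: k(10)→21·(10−19)≡19=t; t(19)→21·(19−19)≡0=a; w(22)→21·(22−19)≡11=l; n(13)→21·(13−19)≡4=e; g(6)→21·(6−19)≡13=n; k(10)→21·(10−19)≡19=t (all mod 26).

talent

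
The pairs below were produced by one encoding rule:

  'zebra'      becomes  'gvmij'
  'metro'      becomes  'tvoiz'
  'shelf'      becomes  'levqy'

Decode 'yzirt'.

z(25)→g(6) and e(4)→v(21) fit y≡3x+9 (mod 26); the inverse of 3 mod 26 is 9. This is an affine cipher: with a=0,…,z=25, each position x becomes (3x+9) mod 26.
Decoding yzirt: y(24)→9·(24−9)≡5=f; z(25)→9·(25−9)≡14=o; i(8)→9·(8−9)≡17=r; r(17)→9·(17−9)≡20=u; t(19)→9·(19−9)≡12=m (all mod 26).

forum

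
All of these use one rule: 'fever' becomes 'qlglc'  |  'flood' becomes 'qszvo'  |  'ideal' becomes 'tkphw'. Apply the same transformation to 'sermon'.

dlctzu

Shifts by position in fever: pos 0: f→q (+11), pos 1: e→l (+7), pos 2: v→g (+11), pos 3: e→l (+7) — repeating every 2. The shifts repeat in a cycle of length 2: positions 0,1,… shift by +11, +7, then the pattern repeats.
On sermon: s+11=d, e+7=l, r+11=c, m+7=t, o+11=z, n+7=u.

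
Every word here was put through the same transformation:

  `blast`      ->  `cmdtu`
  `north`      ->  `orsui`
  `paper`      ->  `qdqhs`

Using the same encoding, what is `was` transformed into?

Vowels shift forward by 3 and consonants shift forward by 1.
For was: w(cons)+1=x, a(vowel)+3=d, s(cons)+1=t.

xdt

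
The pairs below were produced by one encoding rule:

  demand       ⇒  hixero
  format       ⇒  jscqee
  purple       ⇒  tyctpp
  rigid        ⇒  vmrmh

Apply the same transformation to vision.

Shifts by position in demand: pos 0: d→h (+4), pos 1: e→i (+4), pos 2: m→x (+11), pos 3: a→e (+4), pos 4: n→r (+4), pos 5: d→o (+11) — repeating every 3. The shifts repeat in a cycle of length 3: positions 0,1,… shift by +4, +4, +11, then the pattern repeats.
Applying it to vision: v+4=z, i+4=m, s+11=d, i+4=m, o+4=s, n+11=y.

zmdmsy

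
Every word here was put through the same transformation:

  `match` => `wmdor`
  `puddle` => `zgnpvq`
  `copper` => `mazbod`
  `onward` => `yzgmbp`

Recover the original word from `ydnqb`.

Shifts by position in match: pos 0: m→w (+10), pos 1: a→m (+12), pos 2: t→d (+10), pos 3: c→o (+12) — repeating every 2. The shifts repeat in a cycle of length 2: positions 0,1,… shift by +10, +12, then the pattern repeats.
Decoding ydnqb: y−10=o, d−12=r, n−10=d, q−12=e, b−10=r.

order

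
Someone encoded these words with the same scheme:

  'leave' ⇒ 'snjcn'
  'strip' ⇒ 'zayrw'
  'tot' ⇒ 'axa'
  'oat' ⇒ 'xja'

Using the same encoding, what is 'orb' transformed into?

xyi

The shift depends on letter class: consonant l→s is +7, but vowel e→n is +9. Two shifts are in play — +9 for a/e/i/o/u, +7 for every other letter.
On orb: o(vowel)+9=x, r(cons)+7=y, b(cons)+7=i.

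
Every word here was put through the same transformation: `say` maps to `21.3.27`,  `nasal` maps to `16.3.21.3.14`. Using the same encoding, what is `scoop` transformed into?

s is letter #19 and maps to 21: an offset of 2. The number is (letter's place in the alphabet, a=1) + 2.
On scoop: s=19→21, c=3→5, o=15→17, o=15→17, p=16→18.

21.5.17.17.18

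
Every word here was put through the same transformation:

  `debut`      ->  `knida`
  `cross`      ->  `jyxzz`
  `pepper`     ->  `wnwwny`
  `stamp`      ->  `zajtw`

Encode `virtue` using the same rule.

cryadn

The shift depends on letter class: consonant d→k is +7, but vowel e→n is +9. Vowels shift forward by 9 and consonants shift forward by 7.
For virtue: v(cons)+7=c, i(vowel)+9=r, r(cons)+7=y, t(cons)+7=a, u(vowel)+9=d, e(vowel)+9=n.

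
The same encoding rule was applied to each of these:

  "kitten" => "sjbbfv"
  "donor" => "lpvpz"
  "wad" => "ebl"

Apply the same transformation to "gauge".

The shift depends on letter class: consonant k→s is +8, but vowel i→j is +1. Two shifts are in play — +1 for a/e/i/o/u, +8 for every other letter.
Applying it to gauge: g(cons)+8=o, a(vowel)+1=b, u(vowel)+1=v, g(cons)+8=o, e(vowel)+1=f.

obvof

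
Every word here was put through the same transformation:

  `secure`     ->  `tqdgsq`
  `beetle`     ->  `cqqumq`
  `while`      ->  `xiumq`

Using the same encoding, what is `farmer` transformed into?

The shift depends on letter class: consonant s→t is +1, but vowel e→q is +12. Vowels shift forward by 12 and consonants shift forward by 1.
On farmer: f(cons)+1=g, a(vowel)+12=m, r(cons)+1=s, m(cons)+1=n, e(vowel)+12=q, r(cons)+1=s.

gmsnqs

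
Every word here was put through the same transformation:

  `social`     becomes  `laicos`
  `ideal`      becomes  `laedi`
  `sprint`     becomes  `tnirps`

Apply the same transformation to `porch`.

It's just the letters in reverse order.
For porch: reverse → hcrop.

hcrop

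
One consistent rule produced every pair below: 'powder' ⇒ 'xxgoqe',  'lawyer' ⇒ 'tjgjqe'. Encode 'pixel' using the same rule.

The shift increases by 1 at each position, starting from +8: 8, 9, 10, ….
For pixel: p+8=x, i+9=r, x+10=h, e+11=p, l+12=x.

xrhpx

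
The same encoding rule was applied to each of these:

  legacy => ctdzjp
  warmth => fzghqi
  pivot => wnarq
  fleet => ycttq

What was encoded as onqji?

ditch

l(11)→c(2) and e(4)→t(19) fit y≡5x+25 (mod 26); the inverse of 5 mod 26 is 21. This is an affine cipher: with a=0,…,z=25, each position x becomes (5x+25) mod 26.
Undoing it on onqji: o(14)→21·(14−25)≡3=d; n(13)→21·(13−25)≡8=i; q(16)→21·(16−25)≡19=t; j(9)→21·(9−25)≡2=c; i(8)→21·(8−25)≡7=h (all mod 26).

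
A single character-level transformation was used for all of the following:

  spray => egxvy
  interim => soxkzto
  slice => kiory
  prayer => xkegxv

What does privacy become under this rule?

eigboxv

Two steps: reverse the string, then apply a Caesar shift of +6.
For privacy: reverse → ycavirp; then shift: y+6=e, c+6=i, a+6=g, v+6=b, i+6=o, r+6=x, p+6=v.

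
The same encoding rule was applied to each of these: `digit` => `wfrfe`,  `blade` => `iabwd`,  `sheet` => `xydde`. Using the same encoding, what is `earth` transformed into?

d(3)→w(22) and i(8)→f(5) fit y≡7x+1 (mod 26); the inverse of 7 mod 26 is 15. Each letter's alphabet position (a=0..z=25) is mapped through 7·x+1 mod 26 — an affine cipher.
Applying it to earth: e(4)→7·4+1≡3=d; a(0)→7·0+1≡1=b; r(17)→7·17+1≡16=q; t(19)→7·19+1≡4=e; h(7)→7·7+1≡24=y (all mod 26).

dbqey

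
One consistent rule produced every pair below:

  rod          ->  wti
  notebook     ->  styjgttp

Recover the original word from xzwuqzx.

Compare letters: r→w is +5, o→t is +5, d→i is +5 — a constant shift. It's a constant shift of +5 (ROT5).
Decoding xzwuqzx: x−5=s, z−5=u, w−5=r, u−5=p, q−5=l, z−5=u, x−5=s.

surplus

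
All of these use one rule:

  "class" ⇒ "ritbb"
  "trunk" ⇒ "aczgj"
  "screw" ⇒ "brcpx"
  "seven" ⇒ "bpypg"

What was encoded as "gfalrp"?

c(2)→r(17) and l(11)→i(8) fit y≡25x+19 (mod 26); the inverse of 25 mod 26 is 25. Treating letters as 0–25, the rule is x ↦ 25x + 19 (mod 26).
Undoing it on gfalrp: g(6)→25·(6−19)≡13=n; f(5)→25·(5−19)≡14=o; a(0)→25·(0−19)≡19=t; l(11)→25·(11−19)≡8=i; r(17)→25·(17−19)≡2=c; p(15)→25·(15−19)≡4=e (all mod 26).

notice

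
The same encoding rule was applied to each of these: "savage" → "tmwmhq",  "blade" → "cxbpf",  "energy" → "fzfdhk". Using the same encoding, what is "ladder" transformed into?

A repeating key of period 2 is used — shifts +1, +12 over and over.
Applying it to ladder: l+1=m, a+12=m, d+1=e, d+12=p, e+1=f, r+12=d.

mmepfd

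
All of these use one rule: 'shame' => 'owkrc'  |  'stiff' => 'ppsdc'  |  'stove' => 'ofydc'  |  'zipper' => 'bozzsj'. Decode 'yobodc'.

The output letters match the input read backwards, each shifted +10: shame reversed is emahs. Read the word backwards and shift each letter +10.
Decoding yobodc: shift back: y−10=o, o−10=e, b−10=r, o−10=e, d−10=t, c−10=s → oerets; then reverse → stereo.

stereo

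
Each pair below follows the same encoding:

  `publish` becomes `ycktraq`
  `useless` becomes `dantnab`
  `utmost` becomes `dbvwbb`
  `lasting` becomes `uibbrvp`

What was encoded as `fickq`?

watch

Shifts by position in publish: pos 0: p→y (+9), pos 1: u→c (+8), pos 2: b→k (+9), pos 3: l→t (+8) — repeating every 2. A repeating key of period 2 is used — shifts +9, +8 over and over.
Reversing it on fickq: f−9=w, i−8=a, c−9=t, k−8=c, q−9=h.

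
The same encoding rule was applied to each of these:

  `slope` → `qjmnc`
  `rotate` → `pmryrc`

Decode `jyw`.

Each letter is shifted forward by 24 in the alphabet (a Caesar shift of +24).
Decoding jyw: j−24=l, y−24=a, w−24=y.

lay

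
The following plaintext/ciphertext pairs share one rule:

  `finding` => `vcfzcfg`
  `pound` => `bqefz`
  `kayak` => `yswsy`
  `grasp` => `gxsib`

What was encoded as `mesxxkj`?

Treating letters as 0–25, the rule is x ↦ 11x + 18 (mod 26).
Reversing it on mesxxkj: m(12)→19·(12−18)≡16=q; e(4)→19·(4−18)≡20=u; s(18)→19·(18−18)≡0=a; x(23)→19·(23−18)≡17=r; x(23)→19·(23−18)≡17=r; k(10)→19·(10−18)≡4=e; j(9)→19·(9−18)≡11=l (all mod 26).

quarrel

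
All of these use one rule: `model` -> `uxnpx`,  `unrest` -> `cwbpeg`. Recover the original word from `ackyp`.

stand

In model: m→u is +8, o→x is +9, d→n is +10, e→p is +11 — the shift increases by 1 each position. The shift increases by 1 at each position, starting from +8: 8, 9, 10, ….
Decoding ackyp: a−8=s, c−9=t, k−10=a, y−11=n, p−12=d.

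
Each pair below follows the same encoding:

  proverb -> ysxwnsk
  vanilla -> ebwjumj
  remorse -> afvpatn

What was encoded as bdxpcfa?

scooter

It's a Vigenère-style cipher with numeric key [9,1]: position i shifts by key[i mod 2].
Undoing it on bdxpcfa: b−9=s, d−1=c, x−9=o, p−1=o, c−9=t, f−1=e, a−9=r.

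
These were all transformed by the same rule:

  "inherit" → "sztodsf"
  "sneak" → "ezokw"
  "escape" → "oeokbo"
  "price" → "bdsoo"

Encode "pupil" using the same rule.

The shift depends on letter class: consonant n→z is +12, but vowel i→s is +10. Two shifts are in play — +10 for a/e/i/o/u, +12 for every other letter.
For pupil: p(cons)+12=b, u(vowel)+10=e, p(cons)+12=b, i(vowel)+10=s, l(cons)+12=x.

bebsx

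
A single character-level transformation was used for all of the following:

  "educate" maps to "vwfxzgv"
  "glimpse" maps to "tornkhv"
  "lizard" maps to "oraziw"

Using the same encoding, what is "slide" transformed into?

horwv

Each pair mirrors across the alphabet (e↔v, d↔w, u↔f): positions sum to 25. Letters are reflected about the middle of the alphabet (position → 25−position): Atbash.
For slide: s↔h, l↔o, i↔r, d↔w, e↔v.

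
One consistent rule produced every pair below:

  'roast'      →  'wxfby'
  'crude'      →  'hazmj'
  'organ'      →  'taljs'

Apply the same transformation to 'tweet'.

Shifts by position in roast: pos 0: r→w (+5), pos 1: o→x (+9), pos 2: a→f (+5), pos 3: s→b (+9) — repeating every 2. The shifts repeat in a cycle of length 2: positions 0,1,… shift by +5, +9, then the pattern repeats.
On tweet: t+5=y, w+9=f, e+5=j, e+9=n, t+5=y.

yfjny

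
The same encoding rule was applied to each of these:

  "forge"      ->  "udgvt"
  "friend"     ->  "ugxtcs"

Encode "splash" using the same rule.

heaphw

Compare letters: f→u is +15, o→d is +15, r→g is +15 — a constant shift. It's a constant shift of +15 (ROT15).
For splash: s+15=h, p+15=e, l+15=a, a+15=p, s+15=h, h+15=w.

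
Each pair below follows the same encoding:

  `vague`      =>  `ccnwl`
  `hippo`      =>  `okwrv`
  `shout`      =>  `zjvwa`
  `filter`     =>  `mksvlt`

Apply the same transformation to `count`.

Shifts by position in vague: pos 0: v→c (+7), pos 1: a→c (+2), pos 2: g→n (+7), pos 3: u→w (+2) — repeating every 2. A repeating key of period 2 is used — shifts +7, +2 over and over.
On count: c+7=j, o+2=q, u+7=b, n+2=p, t+7=a.

jqbpa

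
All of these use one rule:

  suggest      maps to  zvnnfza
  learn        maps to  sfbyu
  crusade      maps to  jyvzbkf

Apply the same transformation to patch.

wbajo

The shift depends on letter class: consonant s→z is +7, but vowel u→v is +1. Two shifts are in play — +1 for a/e/i/o/u, +7 for every other letter.
On patch: p(cons)+7=w, a(vowel)+1=b, t(cons)+7=a, c(cons)+7=j, h(cons)+7=o.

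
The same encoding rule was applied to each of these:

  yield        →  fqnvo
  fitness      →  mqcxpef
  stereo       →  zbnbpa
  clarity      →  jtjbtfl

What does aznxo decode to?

Each letter shifts forward by (position + 7), i.e. 7, 8, 9, … — the shift grows by one for each successive letter.
Undoing it on aznxo: a−7=t, z−8=r, n−9=e, x−10=n, o−11=d.

trend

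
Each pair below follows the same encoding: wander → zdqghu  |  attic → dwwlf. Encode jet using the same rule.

Every letter moves 3 places later in the alphabet, wrapping around z→a.
For jet: j+3=m, e+3=h, t+3=w.

mhw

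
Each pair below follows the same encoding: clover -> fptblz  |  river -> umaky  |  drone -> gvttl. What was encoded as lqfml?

image

In clover: c→f is +3, l→p is +4, o→t is +5, v→b is +6 — the shift increases by 1 each position. Each letter shifts forward by (position + 3), i.e. 3, 4, 5, … — the shift grows by one for each successive letter.
Decoding lqfml: l−3=i, q−4=m, f−5=a, m−6=g, l−7=e.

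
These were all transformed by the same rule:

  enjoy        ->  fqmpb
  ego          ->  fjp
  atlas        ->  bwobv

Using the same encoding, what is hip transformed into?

kjs

The shift depends on letter class: consonant n→q is +3, but vowel e→f is +1. Two shifts are in play — +1 for a/e/i/o/u, +3 for every other letter.
On hip: h(cons)+3=k, i(vowel)+1=j, p(cons)+3=s.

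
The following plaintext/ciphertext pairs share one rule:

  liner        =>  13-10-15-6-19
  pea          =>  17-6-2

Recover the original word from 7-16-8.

l is letter #12 and maps to 13: an offset of 1. Letters become their 1-based position plus 1 (so a→2, b→3, …).
Reversing it on 7-16-8: 7→(7−1)÷1=6=f, 16→(16−1)÷1=15=o, 8→(8−1)÷1=7=g.

fog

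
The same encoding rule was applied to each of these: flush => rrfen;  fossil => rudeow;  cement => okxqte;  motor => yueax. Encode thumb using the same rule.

fnfyh

Shifts by position in flush: pos 0: f→r (+12), pos 1: l→r (+6), pos 2: u→f (+11), pos 3: s→e (+12), pos 4: h→n (+6) — repeating every 3. The shifts repeat in a cycle of length 3: positions 0,1,… shift by +12, +6, +11, then the pattern repeats.
For thumb: t+12=f, h+6=n, u+11=f, m+12=y, b+6=h.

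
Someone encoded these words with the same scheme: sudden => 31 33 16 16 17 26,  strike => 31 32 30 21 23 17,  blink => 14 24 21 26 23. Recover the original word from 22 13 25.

jam

s is letter #19 and maps to 31: an offset of 12. Letters become their 1-based position plus 12 (so a→13, b→14, …).
Reversing it on 22 13 25: 22→(22−12)÷1=10=j, 13→(13−12)÷1=1=a, 25→(25−12)÷1=13=m.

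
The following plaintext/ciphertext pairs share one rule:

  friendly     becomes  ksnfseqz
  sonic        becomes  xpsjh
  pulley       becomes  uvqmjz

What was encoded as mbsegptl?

A repeating key of period 2 is used — shifts +5, +1 over and over.
Decoding mbsegptl: m−5=h, b−1=a, s−5=n, e−1=d, g−5=b, p−1=o, t−5=o, l−1=k.

handbook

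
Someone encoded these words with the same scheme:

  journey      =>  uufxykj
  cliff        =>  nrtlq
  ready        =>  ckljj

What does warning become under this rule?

Shifts by position in journey: pos 0: j→u (+11), pos 1: o→u (+6), pos 2: u→f (+11), pos 3: r→x (+6) — repeating every 2. A repeating key of period 2 is used — shifts +11, +6 over and over.
For warning: w+11=h, a+6=g, r+11=c, n+6=t, i+11=t, n+6=t, g+11=r.

hgctttr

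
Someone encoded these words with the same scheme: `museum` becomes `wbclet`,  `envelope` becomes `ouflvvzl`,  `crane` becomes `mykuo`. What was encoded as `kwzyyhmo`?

Shifts by position in museum: pos 0: m→w (+10), pos 1: u→b (+7), pos 2: s→c (+10), pos 3: e→l (+7) — repeating every 2. It's a Vigenère-style cipher with numeric key [10,7]: position i shifts by key[i mod 2].
Decoding kwzyyhmo: k−10=a, w−7=p, z−10=p, y−7=r, y−10=o, h−7=a, m−10=c, o−7=h.

approach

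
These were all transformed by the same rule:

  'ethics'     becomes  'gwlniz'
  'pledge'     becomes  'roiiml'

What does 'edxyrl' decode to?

cattle

The shift increases by 1 at each position, starting from +2: 2, 3, 4, ….
Decoding edxyrl: e−2=c, d−3=a, x−4=t, y−5=t, r−6=l, l−7=e.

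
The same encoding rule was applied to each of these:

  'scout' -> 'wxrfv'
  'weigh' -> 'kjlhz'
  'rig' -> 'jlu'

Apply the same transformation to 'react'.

wfdhu

The output letters match the input read backwards, each shifted +3: scout reversed is tuocs. Two steps: reverse the string, then apply a Caesar shift of +3.
For react: reverse → tcaer; then shift: t+3=w, c+3=f, a+3=d, e+3=h, r+3=u.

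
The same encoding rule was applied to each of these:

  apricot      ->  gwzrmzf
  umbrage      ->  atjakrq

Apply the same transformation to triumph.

zyqdwat

In apricot: a→g is +6, p→w is +7, r→z is +8, i→r is +9 — the shift increases by 1 each position. Each letter shifts forward by (position + 6), i.e. 6, 7, 8, … — the shift grows by one for each successive letter.
For triumph: t+6=z, r+7=y, i+8=q, u+9=d, m+10=w, p+11=a, h+12=t.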